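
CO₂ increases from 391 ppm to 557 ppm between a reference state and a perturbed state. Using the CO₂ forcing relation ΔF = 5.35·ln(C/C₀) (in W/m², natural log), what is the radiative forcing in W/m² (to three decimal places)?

CO₂: 5.35 × ln(557/391) = 5.35 × ln(1.42455) = 5.35 × 0.35386 = 1.8932 W/m².

ΔF = 1.893 W/m²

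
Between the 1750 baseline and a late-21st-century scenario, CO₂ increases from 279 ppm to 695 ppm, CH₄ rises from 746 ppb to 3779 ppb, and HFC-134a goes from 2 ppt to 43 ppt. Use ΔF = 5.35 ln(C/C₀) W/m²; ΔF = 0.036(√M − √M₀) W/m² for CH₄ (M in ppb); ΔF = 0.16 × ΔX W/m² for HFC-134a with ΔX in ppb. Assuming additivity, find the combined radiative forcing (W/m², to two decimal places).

CO₂: 5.35 × ln(695/279) = 5.35 × ln(2.49104) = 5.35 × 0.91270 = 4.8829 W/m².
CH₄: 0.036 × (√3779 − √746) = 0.036 × (61.4736 − 27.3130) = 0.036 × 34.1606 = 1.2298 W/m².
HFC-134a: Δ = 43 − 2 = 41 ppt = 0.041 ppb; ΔF = 0.16 × 0.041 = 0.0066 W/m².
Total ΔF = 4.8829 + 1.2298 + 0.0066 = 6.1193 W/m².

ΔF = 6.12 W/m²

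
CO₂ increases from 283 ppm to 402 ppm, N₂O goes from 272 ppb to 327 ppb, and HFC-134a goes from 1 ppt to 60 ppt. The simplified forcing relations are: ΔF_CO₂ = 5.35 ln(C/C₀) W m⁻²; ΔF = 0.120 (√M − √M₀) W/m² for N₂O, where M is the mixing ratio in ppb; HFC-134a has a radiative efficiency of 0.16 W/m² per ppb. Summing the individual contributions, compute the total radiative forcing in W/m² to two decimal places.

ΔF = 2.08 W/m²

CO₂: 5.35 × ln(402/283) = 5.35 × ln(1.42049) = 5.35 × 0.35100 = 1.8779 W/m².
N₂O: 0.120 × (√327 − √272) = 0.120 × (18.0831 − 16.4924) = 0.120 × 1.5907 = 0.1909 W/m².
HFC-134a: Δ = 60 − 1 = 59 ppt = 0.059 ppb; ΔF = 0.16 × 0.059 = 0.0094 W/m².
Total ΔF = 1.8779 + 0.1909 + 0.0094 = 2.0782 W/m².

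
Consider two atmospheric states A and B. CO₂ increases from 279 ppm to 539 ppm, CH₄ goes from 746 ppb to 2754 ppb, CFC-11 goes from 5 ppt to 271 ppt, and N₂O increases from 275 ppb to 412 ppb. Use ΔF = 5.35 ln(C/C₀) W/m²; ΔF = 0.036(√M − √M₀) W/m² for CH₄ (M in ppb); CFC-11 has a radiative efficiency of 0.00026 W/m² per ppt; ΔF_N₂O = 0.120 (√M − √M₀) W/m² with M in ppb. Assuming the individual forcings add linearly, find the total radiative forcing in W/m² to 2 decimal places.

ΔF = 4.94 W/m²

CO₂: 5.35 × ln(539/279) = 5.35 × ln(1.93190) = 5.35 × 0.65850 = 3.5230 W/m².
CH₄: 0.036 × (√2754 − √746) = 0.036 × (52.4786 − 27.3130) = 0.036 × 25.1656 = 0.9060 W/m².
CFC-11: ΔF = 0.00026 × (271 − 5) = 0.00026 × 266 = 0.0692 W/m².
N₂O: 0.120 × (√412 − √275) = 0.120 × (20.2978 − 16.5831) = 0.120 × 3.7147 = 0.4458 W/m².
Total ΔF = 3.5230 + 0.9060 + 0.0692 + 0.4458 = 4.9440 W/m².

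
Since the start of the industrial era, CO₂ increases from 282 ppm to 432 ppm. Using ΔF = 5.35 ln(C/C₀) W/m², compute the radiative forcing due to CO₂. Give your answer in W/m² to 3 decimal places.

CO₂: 5.35 × ln(432/282) = 5.35 × ln(1.53191) = 5.35 × 0.42652 = 2.2819 W/m².

ΔF = 2.282 W/m²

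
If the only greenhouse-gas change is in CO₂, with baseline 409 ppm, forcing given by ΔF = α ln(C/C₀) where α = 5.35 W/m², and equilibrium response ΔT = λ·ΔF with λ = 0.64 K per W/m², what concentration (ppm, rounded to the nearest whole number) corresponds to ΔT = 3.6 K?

Required forcing: ΔF = ΔT/λ = 3.6/0.64 = 5.6250 W/m².
Then ln(C/409) = ΔF/5.35 = 5.6250/5.35 = 1.05140.
So C = 409 × e^1.05140 = 409 × 2.86165 = 1170.41 ppm.

C ≈ 1170 ppm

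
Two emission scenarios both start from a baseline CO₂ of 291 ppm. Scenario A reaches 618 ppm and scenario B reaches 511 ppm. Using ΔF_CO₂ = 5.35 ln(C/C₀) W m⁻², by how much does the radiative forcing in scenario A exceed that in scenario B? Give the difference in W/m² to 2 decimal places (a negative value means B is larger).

ΔF_A − ΔF_B = 1.02 W/m²

ΔF_A = 5.35 ln(618/291) = 5.35 × 0.75317 = 4.0295 W/m².
ΔF_B = 5.35 ln(511/291) = 5.35 × 0.56305 = 3.0123 W/m².
Difference: 4.0295 − 3.0123 = 1.0172 W/m².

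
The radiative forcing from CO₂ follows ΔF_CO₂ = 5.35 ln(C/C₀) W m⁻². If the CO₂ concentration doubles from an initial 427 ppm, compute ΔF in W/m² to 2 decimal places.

ΔF = 5.35 × ln(2) = 5.35 × 0.69315 = 3.7084 W/m².

ΔF = 3.71 W/m²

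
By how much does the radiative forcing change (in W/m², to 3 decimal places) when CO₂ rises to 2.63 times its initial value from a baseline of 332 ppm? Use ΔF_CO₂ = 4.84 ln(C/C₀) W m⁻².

ΔF = 4.680 W/m²

Because the forcing depends only on the ratio C/C₀, the initial concentration does not enter.
ΔF = 4.84 × ln(2.63) = 4.84 × 0.96698 = 4.6802 W/m².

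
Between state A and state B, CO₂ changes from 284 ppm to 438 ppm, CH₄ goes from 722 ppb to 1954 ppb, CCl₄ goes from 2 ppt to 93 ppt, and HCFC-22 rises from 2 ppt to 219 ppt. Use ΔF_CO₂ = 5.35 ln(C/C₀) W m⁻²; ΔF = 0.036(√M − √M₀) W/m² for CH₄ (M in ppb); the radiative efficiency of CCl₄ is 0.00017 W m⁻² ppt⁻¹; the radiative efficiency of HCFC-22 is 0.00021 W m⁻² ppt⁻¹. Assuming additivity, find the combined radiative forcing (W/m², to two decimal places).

ΔF = 3.00 W/m²

CO₂: 5.35 × ln(438/284) = 5.35 × ln(1.54225) = 5.35 × 0.43324 = 2.3178 W/m².
CH₄: 0.036 × (√1954 − √722) = 0.036 × (44.2041 − 26.8701) = 0.036 × 17.3340 = 0.6240 W/m².
CCl₄: ΔF = 0.00017 × (93 − 2) = 0.00017 × 91 = 0.0155 W/m².
HCFC-22: ΔF = 0.00021 × (219 − 2) = 0.00021 × 217 = 0.0456 W/m².
Total ΔF = 2.3178 + 0.6240 + 0.0155 + 0.0456 = 3.0029 W/m².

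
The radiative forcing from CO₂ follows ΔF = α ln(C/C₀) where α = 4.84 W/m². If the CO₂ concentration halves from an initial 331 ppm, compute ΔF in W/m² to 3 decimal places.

ΔF = 4.84 × ln(0.5) = 4.84 × -0.69315 = -3.3548 W/m².

ΔF = -3.355 W/m²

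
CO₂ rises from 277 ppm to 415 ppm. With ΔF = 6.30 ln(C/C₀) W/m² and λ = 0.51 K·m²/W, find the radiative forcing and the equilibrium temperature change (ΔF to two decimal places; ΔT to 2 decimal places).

CO₂: 6.30 × ln(415/277) = 6.30 × ln(1.49819) = 6.30 × 0.40426 = 2.5468 W/m².
ΔT = λ ΔF = 0.51 × 2.55 = 1.3005 K.

ΔF = 2.55 W/m²; ΔT = 1.30 K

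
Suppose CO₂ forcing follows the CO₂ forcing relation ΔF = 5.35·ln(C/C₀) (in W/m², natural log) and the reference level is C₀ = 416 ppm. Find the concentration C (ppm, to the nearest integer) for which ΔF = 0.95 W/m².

C ≈ 497 ppm

Set 5.35 ln(C/416) = 0.95, so ln(C/416) = 0.95/5.35 = 0.17757.
Then C/416 = e^0.17757 = 1.19431, giving C = 416 × 1.19431 = 496.83 ppm.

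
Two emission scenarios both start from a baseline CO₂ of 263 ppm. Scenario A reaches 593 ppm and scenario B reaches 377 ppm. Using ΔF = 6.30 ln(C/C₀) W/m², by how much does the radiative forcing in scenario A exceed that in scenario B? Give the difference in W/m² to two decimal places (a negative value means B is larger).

ΔF_A − ΔF_B = 2.85 W/m²

ΔF_A = 6.30 ln(593/263) = 6.30 × 0.81304 = 5.1222 W/m².
ΔF_B = 6.30 ln(377/263) = 6.30 × 0.36009 = 2.2686 W/m².
Difference: 5.1222 − 2.2686 = 2.8536 W/m².
(Equivalently, ΔF_A − ΔF_B = 6.30 ln(593/377) = 6.30 × 0.45295 = 2.8536 W/m².)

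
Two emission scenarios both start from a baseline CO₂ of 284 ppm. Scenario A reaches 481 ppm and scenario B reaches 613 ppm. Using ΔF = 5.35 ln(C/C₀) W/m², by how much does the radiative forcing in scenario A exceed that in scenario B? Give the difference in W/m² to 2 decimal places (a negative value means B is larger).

ΔF_A = 5.35 ln(481/284) = 5.35 × 0.52689 = 2.8189 W/m².
ΔF_B = 5.35 ln(613/284) = 5.35 × 0.76939 = 4.1162 W/m².
Difference: 2.8189 − 4.1162 = -1.2973 W/m².

ΔF_A − ΔF_B = -1.30 W/m²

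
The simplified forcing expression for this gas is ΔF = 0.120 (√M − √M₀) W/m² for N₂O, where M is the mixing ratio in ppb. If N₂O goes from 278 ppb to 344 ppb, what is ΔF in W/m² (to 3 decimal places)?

N₂O: 0.120 × (√344 − √278) = 0.120 × (18.5472 − 16.6733) = 0.120 × 1.8739 = 0.2249 W/m².

ΔF = 0.225 W/m²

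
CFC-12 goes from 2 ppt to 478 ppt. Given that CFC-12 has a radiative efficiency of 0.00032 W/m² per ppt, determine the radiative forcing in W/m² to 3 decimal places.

CFC-12: ΔF = 0.00032 × (478 − 2) = 0.00032 × 476 = 0.1523 W/m².

ΔF = 0.152 W/m²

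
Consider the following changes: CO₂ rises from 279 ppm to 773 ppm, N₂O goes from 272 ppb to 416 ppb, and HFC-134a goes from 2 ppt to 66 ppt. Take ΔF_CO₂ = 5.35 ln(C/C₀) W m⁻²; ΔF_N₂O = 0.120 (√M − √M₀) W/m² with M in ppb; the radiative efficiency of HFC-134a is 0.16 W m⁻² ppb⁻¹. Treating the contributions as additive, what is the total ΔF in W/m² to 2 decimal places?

ΔF = 5.93 W/m²

CO₂: 5.35 × ln(773/279) = 5.35 × ln(2.77061) = 5.35 × 1.01907 = 5.4520 W/m².
N₂O: 0.120 × (√416 − √272) = 0.120 × (20.3961 − 16.4924) = 0.120 × 3.9037 = 0.4684 W/m².
HFC-134a: Δ = 66 − 2 = 64 ppt = 0.064 ppb; ΔF = 0.16 × 0.064 = 0.0102 W/m².
Total ΔF = 5.4520 + 0.4684 + 0.0102 = 5.9306 W/m².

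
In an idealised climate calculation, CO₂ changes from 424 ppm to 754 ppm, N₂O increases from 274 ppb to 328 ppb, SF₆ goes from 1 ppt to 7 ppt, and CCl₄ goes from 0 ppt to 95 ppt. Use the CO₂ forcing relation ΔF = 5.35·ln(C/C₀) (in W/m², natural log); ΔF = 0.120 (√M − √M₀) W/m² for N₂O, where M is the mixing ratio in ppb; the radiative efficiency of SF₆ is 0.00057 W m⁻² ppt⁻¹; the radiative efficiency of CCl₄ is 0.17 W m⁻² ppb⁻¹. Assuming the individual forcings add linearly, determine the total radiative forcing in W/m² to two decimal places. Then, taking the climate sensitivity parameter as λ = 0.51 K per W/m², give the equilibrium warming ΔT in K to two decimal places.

CO₂: 5.35 × ln(754/424) = 5.35 × ln(1.77830) = 5.35 × 0.57566 = 3.0798 W/m².
N₂O: 0.120 × (√328 − √274) = 0.120 × (18.1108 − 16.5529) = 0.120 × 1.5579 = 0.1869 W/m².
SF₆: ΔF = 0.00057 × (7 − 1) = 0.00057 × 6 = 0.0034 W/m².
CCl₄: Δ = 95 − 0 = 95 ppt = 0.095 ppb; ΔF = 0.17 × 0.095 = 0.0162 W/m².
Total ΔF = 3.0798 + 0.1869 + 0.0034 + 0.0162 = 3.2863 W/m².
ΔT = λ ΔF = 0.51 × 3.29 = 1.6779 K.

ΔF = 3.29 W/m²; ΔT = 1.68 K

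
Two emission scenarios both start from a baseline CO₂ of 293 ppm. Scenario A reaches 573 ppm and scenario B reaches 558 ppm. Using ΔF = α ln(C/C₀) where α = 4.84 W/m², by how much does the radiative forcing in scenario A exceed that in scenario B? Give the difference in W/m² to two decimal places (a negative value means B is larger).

ΔF_A − ΔF_B = 0.13 W/m²

ΔF_A = 4.84 ln(573/293) = 4.84 × 0.67071 = 3.2462 W/m².
ΔF_B = 4.84 ln(558/293) = 4.84 × 0.64419 = 3.1179 W/m².
Difference: 3.2462 − 3.1179 = 0.1283 W/m².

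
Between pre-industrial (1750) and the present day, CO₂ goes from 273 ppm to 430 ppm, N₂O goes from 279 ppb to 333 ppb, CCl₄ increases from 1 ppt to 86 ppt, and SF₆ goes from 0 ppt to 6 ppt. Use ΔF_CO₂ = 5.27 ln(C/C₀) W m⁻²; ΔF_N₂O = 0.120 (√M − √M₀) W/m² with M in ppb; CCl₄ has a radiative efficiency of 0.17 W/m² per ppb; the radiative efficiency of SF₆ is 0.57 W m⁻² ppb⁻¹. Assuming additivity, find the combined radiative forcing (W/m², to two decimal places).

ΔF = 2.60 W/m²

CO₂: 5.27 × ln(430/273) = 5.27 × ln(1.57509) = 5.27 × 0.45431 = 2.3942 W/m².
N₂O: 0.120 × (√333 − √279) = 0.120 × (18.2483 − 16.7033) = 0.120 × 1.5450 = 0.1854 W/m².
CCl₄: Δ = 86 − 1 = 85 ppt = 0.085 ppb; ΔF = 0.17 × 0.085 = 0.0145 W/m².
SF₆: Δ = 6 − 0 = 6 ppt = 0.006 ppb; ΔF = 0.57 × 0.006 = 0.0034 W/m².
Total ΔF = 2.3942 + 0.1854 + 0.0145 + 0.0034 = 2.5975 W/m².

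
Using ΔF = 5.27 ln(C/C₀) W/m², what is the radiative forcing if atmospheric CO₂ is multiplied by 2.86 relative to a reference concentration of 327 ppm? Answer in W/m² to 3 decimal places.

ΔF = 5.538 W/m²

Because the forcing depends only on the ratio C/C₀, the initial concentration does not enter.
ΔF = 5.27 × ln(2.86) = 5.27 × 1.05082 = 5.5378 W/m².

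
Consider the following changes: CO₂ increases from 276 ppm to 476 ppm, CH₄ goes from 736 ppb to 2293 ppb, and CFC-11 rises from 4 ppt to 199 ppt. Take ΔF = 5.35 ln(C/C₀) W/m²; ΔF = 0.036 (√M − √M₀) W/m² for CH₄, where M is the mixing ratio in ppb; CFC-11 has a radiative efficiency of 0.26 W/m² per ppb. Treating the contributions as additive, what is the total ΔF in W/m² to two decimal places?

ΔF = 3.71 W/m²

CO₂: 5.35 × ln(476/276) = 5.35 × ln(1.72464) = 5.35 × 0.54502 = 2.9159 W/m².
CH₄: 0.036 × (√2293 − √736) = 0.036 × (47.8853 − 27.1293) = 0.036 × 20.7560 = 0.7472 W/m².
CFC-11: Δ = 199 − 4 = 195 ppt = 0.195 ppb; ΔF = 0.26 × 0.195 = 0.0507 W/m².
Total ΔF = 2.9159 + 0.7472 + 0.0507 = 3.7138 W/m².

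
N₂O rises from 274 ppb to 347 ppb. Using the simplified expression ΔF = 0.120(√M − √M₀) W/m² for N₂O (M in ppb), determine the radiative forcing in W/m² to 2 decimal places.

N₂O: 0.120 × (√347 − √274) = 0.120 × (18.6279 − 16.5529) = 0.120 × 2.0750 = 0.2490 W/m².

ΔF = 0.25 W/m²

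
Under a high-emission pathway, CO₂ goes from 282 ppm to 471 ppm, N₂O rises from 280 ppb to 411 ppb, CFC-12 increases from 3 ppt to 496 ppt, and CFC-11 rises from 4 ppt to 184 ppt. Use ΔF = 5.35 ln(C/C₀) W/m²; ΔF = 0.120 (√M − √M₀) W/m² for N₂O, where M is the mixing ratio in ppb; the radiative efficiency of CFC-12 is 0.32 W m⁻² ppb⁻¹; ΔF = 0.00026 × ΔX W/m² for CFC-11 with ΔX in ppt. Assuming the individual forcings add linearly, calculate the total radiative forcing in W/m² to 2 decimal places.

CO₂: 5.35 × ln(471/282) = 5.35 × ln(1.67021) = 5.35 × 0.51295 = 2.7443 W/m².
N₂O: 0.120 × (√411 − √280) = 0.120 × (20.2731 − 16.7332) = 0.120 × 3.5399 = 0.4248 W/m².
CFC-12: Δ = 496 − 3 = 493 ppt = 0.493 ppb; ΔF = 0.32 × 0.493 = 0.1578 W/m².
CFC-11: ΔF = 0.00026 × (184 − 4) = 0.00026 × 180 = 0.0468 W/m².
Total ΔF = 2.7443 + 0.4248 + 0.1578 + 0.0468 = 3.3737 W/m².

ΔF = 3.37 W/m²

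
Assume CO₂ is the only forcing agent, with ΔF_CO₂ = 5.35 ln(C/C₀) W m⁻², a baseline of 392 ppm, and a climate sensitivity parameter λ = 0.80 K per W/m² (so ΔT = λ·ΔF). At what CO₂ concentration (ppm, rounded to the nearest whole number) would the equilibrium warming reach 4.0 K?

Required forcing: ΔF = ΔT/λ = 4.0/0.80 = 5.0000 W/m².
Then ln(C/392) = ΔF/5.35 = 5.0000/5.35 = 0.93458.
So C = 392 × e^0.93458 = 392 × 2.54614 = 998.09 ppm.

C ≈ 998 ppm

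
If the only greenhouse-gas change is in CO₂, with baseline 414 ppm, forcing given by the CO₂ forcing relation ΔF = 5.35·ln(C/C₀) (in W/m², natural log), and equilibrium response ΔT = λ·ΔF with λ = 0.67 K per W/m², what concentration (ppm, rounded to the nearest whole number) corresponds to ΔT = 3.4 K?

Required forcing: ΔF = ΔT/λ = 3.4/0.67 = 5.0746 W/m².
Then ln(C/414) = ΔF/5.35 = 5.0746/5.35 = 0.94852.
So C = 414 × e^0.94852 = 414 × 2.58189 = 1068.90 ppm.

C ≈ 1069 ppm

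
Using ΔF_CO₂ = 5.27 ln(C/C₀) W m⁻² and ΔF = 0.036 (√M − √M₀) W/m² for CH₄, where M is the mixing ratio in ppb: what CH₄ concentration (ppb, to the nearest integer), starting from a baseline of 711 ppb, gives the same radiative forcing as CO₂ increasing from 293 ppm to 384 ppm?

CO₂ forcing: 5.27 × ln(384/293) = 5.27 × 0.270470 = 1.42538 W/m².
Set 0.036(√M − √711) = 1.42538: √M = 1.42538/0.036 + √711 = 39.5939 + 26.6646 = 66.2585.
M = (66.2585)² = 4390.19 ppb.

M ≈ 4390 ppb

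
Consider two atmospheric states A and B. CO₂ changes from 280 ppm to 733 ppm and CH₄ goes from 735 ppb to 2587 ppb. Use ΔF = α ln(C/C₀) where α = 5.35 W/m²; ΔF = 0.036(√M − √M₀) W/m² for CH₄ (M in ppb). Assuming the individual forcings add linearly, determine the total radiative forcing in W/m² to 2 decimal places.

ΔF = 6.00 W/m²

CO₂: 5.35 × ln(733/280) = 5.35 × ln(2.61786) = 5.35 × 0.96236 = 5.1486 W/m².
CH₄: 0.036 × (√2587 − √735) = 0.036 × (50.8626 − 27.1109) = 0.036 × 23.7517 = 0.8551 W/m².
Total ΔF = 5.1486 + 0.8551 = 6.0037 W/m².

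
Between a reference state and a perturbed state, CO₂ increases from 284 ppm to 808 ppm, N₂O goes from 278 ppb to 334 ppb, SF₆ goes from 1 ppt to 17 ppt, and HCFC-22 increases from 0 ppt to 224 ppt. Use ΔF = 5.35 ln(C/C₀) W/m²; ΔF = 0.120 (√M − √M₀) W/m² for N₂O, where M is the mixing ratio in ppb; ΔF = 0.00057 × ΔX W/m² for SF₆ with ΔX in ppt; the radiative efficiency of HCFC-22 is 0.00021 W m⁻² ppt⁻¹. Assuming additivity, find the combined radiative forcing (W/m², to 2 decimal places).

CO₂: 5.35 × ln(808/284) = 5.35 × ln(2.84507) = 5.35 × 1.04559 = 5.5939 W/m².
N₂O: 0.120 × (√334 − √278) = 0.120 × (18.2757 − 16.6733) = 0.120 × 1.6024 = 0.1923 W/m².
SF₆: ΔF = 0.00057 × (17 − 1) = 0.00057 × 16 = 0.0091 W/m².
HCFC-22: ΔF = 0.00021 × (224 − 0) = 0.00021 × 224 = 0.0470 W/m².
Total ΔF = 5.5939 + 0.1923 + 0.0091 + 0.0470 = 5.8423 W/m².

ΔF = 5.84 W/m²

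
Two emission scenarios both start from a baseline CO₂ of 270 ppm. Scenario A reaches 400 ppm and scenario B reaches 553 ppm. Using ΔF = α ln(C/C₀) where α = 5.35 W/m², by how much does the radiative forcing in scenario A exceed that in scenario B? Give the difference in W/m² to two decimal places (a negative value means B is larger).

ΔF_A = 5.35 ln(400/270) = 5.35 × 0.39304 = 2.1028 W/m².
ΔF_B = 5.35 ln(553/270) = 5.35 × 0.71694 = 3.8356 W/m².
Difference: 2.1028 − 3.8356 = -1.7328 W/m².

ΔF_A − ΔF_B = -1.73 W/m²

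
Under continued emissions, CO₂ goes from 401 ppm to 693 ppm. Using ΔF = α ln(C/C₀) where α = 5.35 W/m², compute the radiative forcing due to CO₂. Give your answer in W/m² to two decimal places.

CO₂: 5.35 × ln(693/401) = 5.35 × ln(1.72818) = 5.35 × 0.54707 = 2.9268 W/m².

ΔF = 2.93 W/m²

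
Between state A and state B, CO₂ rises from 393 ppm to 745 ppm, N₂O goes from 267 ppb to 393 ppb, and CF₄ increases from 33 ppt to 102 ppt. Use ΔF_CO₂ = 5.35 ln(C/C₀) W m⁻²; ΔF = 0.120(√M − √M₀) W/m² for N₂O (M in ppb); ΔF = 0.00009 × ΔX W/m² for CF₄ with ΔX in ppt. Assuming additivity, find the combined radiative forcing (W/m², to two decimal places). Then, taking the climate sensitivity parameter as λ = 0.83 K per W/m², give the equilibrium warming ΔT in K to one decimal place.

ΔF = 3.85 W/m²; ΔT = 3.2 K

CO₂: 5.35 × ln(745/393) = 5.35 × ln(1.89567) = 5.35 × 0.63957 = 3.4217 W/m².
N₂O: 0.120 × (√393 − √267) = 0.120 × (19.8242 − 16.3401) = 0.120 × 3.4841 = 0.4181 W/m².
CF₄: ΔF = 0.00009 × (102 − 33) = 0.00009 × 69 = 0.0062 W/m².
Total ΔF = 3.4217 + 0.4181 + 0.0062 = 3.8460 W/m².
ΔT = λ ΔF = 0.83 × 3.85 = 3.1955 K.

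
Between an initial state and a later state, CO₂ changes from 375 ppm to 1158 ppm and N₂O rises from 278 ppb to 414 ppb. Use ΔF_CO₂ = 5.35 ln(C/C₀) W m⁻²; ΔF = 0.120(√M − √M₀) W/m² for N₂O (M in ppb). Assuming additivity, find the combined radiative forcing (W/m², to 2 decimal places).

ΔF = 6.47 W/m²

CO₂: 5.35 × ln(1158/375) = 5.35 × ln(3.08800) = 5.35 × 1.12752 = 6.0322 W/m².
N₂O: 0.120 × (√414 − √278) = 0.120 × (20.3470 − 16.6733) = 0.120 × 3.6737 = 0.4408 W/m².
Total ΔF = 6.0322 + 0.4408 = 6.4730 W/m².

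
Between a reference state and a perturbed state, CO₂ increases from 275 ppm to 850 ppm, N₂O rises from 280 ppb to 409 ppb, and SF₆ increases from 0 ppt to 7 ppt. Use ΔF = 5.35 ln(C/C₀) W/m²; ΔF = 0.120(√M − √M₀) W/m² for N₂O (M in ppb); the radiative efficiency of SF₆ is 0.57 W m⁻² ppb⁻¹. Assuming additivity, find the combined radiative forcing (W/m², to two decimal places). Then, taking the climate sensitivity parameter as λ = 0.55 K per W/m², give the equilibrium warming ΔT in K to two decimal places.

CO₂: 5.35 × ln(850/275) = 5.35 × ln(3.09091) = 5.35 × 1.12847 = 6.0373 W/m².
N₂O: 0.120 × (√409 − √280) = 0.120 × (20.2237 − 16.7332) = 0.120 × 3.4905 = 0.4189 W/m².
SF₆: Δ = 7 − 0 = 7 ppt = 0.007 ppb; ΔF = 0.57 × 0.007 = 0.0040 W/m².
Total ΔF = 6.0373 + 0.4189 + 0.0040 = 6.4602 W/m².
ΔT = λ ΔF = 0.55 × 6.46 = 3.5530 K.

ΔF = 6.46 W/m²; ΔT = 3.55 K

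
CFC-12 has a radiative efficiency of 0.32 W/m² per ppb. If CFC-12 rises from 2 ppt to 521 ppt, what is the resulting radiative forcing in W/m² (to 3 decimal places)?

ΔF = 0.166 W/m²

CFC-12: Δ = 521 − 2 = 519 ppt = 0.519 ppb; ΔF = 0.32 × 0.519 = 0.1661 W/m².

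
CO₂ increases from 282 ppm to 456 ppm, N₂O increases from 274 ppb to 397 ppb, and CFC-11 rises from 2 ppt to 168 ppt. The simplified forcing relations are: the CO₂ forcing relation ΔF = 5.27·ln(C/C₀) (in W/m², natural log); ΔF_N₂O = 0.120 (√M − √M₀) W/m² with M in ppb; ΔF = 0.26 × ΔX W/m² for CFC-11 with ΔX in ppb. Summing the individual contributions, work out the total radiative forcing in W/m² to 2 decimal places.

ΔF = 2.98 W/m²

CO₂: 5.27 × ln(456/282) = 5.27 × ln(1.61702) = 5.27 × 0.48058 = 2.5327 W/m².
N₂O: 0.120 × (√397 − √274) = 0.120 × (19.9249 − 16.5529) = 0.120 × 3.3720 = 0.4046 W/m².
CFC-11: Δ = 168 − 2 = 166 ppt = 0.166 ppb; ΔF = 0.26 × 0.166 = 0.0432 W/m².
Total ΔF = 2.5327 + 0.4046 + 0.0432 = 2.9805 W/m².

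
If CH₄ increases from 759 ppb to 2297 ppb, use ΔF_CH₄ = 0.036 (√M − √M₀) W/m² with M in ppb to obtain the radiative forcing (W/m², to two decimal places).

CH₄: 0.036 × (√2297 − √759) = 0.036 × (47.9270 − 27.5500) = 0.036 × 20.3770 = 0.7336 W/m².

ΔF = 0.73 W/m²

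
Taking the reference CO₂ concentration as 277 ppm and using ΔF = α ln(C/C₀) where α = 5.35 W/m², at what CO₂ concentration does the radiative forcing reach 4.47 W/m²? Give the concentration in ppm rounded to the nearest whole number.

C ≈ 639 ppm

Set 5.35 ln(C/277) = 4.47, so ln(C/277) = 4.47/5.35 = 0.83551.
Then C/277 = e^0.83551 = 2.30599, giving C = 277 × 2.30599 = 638.76 ppm.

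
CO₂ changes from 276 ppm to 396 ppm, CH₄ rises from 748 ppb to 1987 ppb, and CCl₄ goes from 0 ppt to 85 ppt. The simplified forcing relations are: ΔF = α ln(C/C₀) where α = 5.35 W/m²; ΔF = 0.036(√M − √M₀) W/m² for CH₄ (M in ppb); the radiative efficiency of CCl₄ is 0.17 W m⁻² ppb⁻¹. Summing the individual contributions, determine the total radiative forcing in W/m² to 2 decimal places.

CO₂: 5.35 × ln(396/276) = 5.35 × ln(1.43478) = 5.35 × 0.36101 = 1.9314 W/m².
CH₄: 0.036 × (√1987 − √748) = 0.036 × (44.5758 − 27.3496) = 0.036 × 17.2262 = 0.6201 W/m².
CCl₄: Δ = 85 − 0 = 85 ppt = 0.085 ppb; ΔF = 0.17 × 0.085 = 0.0145 W/m².
Total ΔF = 1.9314 + 0.6201 + 0.0145 = 2.5660 W/m².

ΔF = 2.57 W/m²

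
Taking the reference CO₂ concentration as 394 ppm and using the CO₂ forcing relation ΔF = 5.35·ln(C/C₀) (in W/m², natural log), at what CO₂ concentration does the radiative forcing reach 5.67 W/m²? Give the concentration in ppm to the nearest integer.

C ≈ 1137 ppm

Set 5.35 ln(C/394) = 5.67, so ln(C/394) = 5.67/5.35 = 1.05981.
Then C/394 = e^1.05981 = 2.88582, giving C = 394 × 2.88582 = 1137.01 ppm.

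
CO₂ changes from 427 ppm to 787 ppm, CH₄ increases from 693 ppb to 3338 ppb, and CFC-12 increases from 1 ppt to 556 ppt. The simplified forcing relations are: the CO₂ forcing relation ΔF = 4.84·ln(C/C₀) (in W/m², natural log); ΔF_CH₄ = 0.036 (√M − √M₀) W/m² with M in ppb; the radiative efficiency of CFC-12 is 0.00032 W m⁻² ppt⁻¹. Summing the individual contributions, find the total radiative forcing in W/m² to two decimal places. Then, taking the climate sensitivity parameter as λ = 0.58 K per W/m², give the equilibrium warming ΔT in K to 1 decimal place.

ΔF = 4.27 W/m²; ΔT = 2.5 K

CO₂: 4.84 × ln(787/427) = 4.84 × ln(1.84309) = 4.84 × 0.61144 = 2.9594 W/m².
CH₄: 0.036 × (√3338 − √693) = 0.036 × (57.7754 − 26.3249) = 0.036 × 31.4505 = 1.1322 W/m².
CFC-12: ΔF = 0.00032 × (556 − 1) = 0.00032 × 555 = 0.1776 W/m².
Total ΔF = 2.9594 + 1.1322 + 0.1776 = 4.2692 W/m².
ΔT = λ ΔF = 0.58 × 4.27 = 2.4766 K.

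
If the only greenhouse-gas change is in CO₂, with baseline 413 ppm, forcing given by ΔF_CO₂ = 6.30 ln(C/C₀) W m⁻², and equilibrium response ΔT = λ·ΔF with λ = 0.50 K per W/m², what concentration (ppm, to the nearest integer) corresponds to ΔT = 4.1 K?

C ≈ 1518 ppm

Required forcing: ΔF = ΔT/λ = 4.1/0.50 = 8.2000 W/m².
Then ln(C/413) = ΔF/6.30 = 8.2000/6.30 = 1.30159.
So C = 413 × e^1.30159 = 413 × 3.67514 = 1517.83 ppm.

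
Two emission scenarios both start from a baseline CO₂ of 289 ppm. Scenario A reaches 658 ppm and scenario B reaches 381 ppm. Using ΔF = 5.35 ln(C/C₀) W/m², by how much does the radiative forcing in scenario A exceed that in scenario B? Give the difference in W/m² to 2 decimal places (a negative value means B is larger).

ΔF_A − ΔF_B = 2.92 W/m²

ΔF_A = 5.35 ln(658/289) = 5.35 × 0.82278 = 4.4019 W/m².
ΔF_B = 5.35 ln(381/289) = 5.35 × 0.27637 = 1.4786 W/m².
Difference: 4.4019 − 1.4786 = 2.9233 W/m².
(Equivalently, ΔF_A − ΔF_B = 5.35 ln(658/381) = 5.35 × 0.54641 = 2.9233 W/m².)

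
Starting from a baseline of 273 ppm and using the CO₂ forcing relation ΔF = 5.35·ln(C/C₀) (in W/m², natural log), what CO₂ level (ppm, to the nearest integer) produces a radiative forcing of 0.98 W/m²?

C ≈ 328 ppm

Set 5.35 ln(C/273) = 0.98, so ln(C/273) = 0.98/5.35 = 0.18318.
Then C/273 = e^0.18318 = 1.20103, giving C = 273 × 1.20103 = 327.88 ppm.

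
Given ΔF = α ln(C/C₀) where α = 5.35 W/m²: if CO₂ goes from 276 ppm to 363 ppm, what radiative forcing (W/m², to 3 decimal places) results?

CO₂ absorption bands are partially saturated, so forcing scales with the logarithm of the concentration ratio.
CO₂: 5.35 × ln(363/276) = 5.35 × ln(1.31522) = 5.35 × 0.27400 = 1.4659 W/m².

ΔF = 1.466 W/m²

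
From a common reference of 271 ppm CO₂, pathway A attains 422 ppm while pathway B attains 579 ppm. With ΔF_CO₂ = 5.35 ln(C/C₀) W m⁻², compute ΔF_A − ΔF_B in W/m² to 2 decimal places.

ΔF_A = 5.35 ln(422/271) = 5.35 × 0.44289 = 2.3695 W/m².
ΔF_B = 5.35 ln(579/271) = 5.35 × 0.75918 = 4.0616 W/m².
Difference: 2.3695 − 4.0616 = -1.6921 W/m².

ΔF_A − ΔF_B = -1.69 W/m²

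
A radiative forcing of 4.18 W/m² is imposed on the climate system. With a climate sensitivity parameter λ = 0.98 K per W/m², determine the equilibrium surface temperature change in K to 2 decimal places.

ΔT = 4.10 K

ΔT = λ ΔF = 0.98 × 4.18 = 4.0964 K.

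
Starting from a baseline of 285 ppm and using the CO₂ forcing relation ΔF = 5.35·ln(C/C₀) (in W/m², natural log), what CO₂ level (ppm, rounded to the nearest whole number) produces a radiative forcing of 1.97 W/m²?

C ≈ 412 ppm

Set 5.35 ln(C/285) = 1.97, so ln(C/285) = 1.97/5.35 = 0.36822.
Then C/285 = e^0.36822 = 1.44516, giving C = 285 × 1.44516 = 411.87 ppm.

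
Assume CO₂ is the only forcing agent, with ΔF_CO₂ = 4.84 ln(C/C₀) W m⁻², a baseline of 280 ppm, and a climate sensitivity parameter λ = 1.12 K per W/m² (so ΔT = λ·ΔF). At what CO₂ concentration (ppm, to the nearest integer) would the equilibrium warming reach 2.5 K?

C ≈ 444 ppm

Required forcing: ΔF = ΔT/λ = 2.5/1.12 = 2.2321 W/m².
Then ln(C/280) = ΔF/4.84 = 2.2321/4.84 = 0.46118.
So C = 280 × e^0.46118 = 280 × 1.58594 = 444.06 ppm.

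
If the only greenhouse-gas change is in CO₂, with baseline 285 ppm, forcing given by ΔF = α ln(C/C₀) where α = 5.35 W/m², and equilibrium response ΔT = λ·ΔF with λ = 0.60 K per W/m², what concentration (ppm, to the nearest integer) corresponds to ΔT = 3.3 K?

C ≈ 797 ppm

Required forcing: ΔF = ΔT/λ = 3.3/0.60 = 5.5000 W/m².
Then ln(C/285) = ΔF/5.35 = 5.5000/5.35 = 1.02804.
So C = 285 × e^1.02804 = 285 × 2.79558 = 796.74 ppm.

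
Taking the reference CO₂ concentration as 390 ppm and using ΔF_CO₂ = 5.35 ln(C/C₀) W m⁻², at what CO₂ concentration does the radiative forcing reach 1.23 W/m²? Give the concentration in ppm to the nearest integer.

Set 5.35 ln(C/390) = 1.23, so ln(C/390) = 1.23/5.35 = 0.22991.
Then C/390 = e^0.22991 = 1.25849, giving C = 390 × 1.25849 = 490.81 ppm.

C ≈ 491 ppm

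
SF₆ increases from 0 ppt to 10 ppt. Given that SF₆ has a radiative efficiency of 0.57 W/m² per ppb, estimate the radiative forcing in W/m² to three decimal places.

ΔF = 0.006 W/m²

SF₆: Δ = 10 − 0 = 10 ppt = 0.010 ppb; ΔF = 0.57 × 0.010 = 0.0057 W/m².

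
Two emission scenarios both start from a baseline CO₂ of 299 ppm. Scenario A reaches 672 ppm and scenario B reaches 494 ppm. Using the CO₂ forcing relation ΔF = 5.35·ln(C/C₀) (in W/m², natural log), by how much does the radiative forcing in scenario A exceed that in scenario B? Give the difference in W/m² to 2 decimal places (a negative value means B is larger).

ΔF_A − ΔF_B = 1.65 W/m²

ΔF_A = 5.35 ln(672/299) = 5.35 × 0.80981 = 4.3325 W/m².
ΔF_B = 5.35 ln(494/299) = 5.35 × 0.50209 = 2.6862 W/m².
Difference: 4.3325 − 2.6862 = 1.6463 W/m².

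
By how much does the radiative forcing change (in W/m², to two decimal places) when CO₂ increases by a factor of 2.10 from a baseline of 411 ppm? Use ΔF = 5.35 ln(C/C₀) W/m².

Because the forcing depends only on the ratio C/C₀, the initial concentration does not enter.
ΔF = 5.35 × ln(2.10) = 5.35 × 0.74194 = 3.9694 W/m².

ΔF = 3.97 W/m²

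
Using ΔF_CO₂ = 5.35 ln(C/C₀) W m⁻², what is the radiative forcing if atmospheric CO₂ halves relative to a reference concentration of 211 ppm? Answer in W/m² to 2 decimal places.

Because the forcing depends only on the ratio C/C₀, the initial concentration does not enter.
ΔF = 5.35 × ln(0.5) = 5.35 × -0.69315 = -3.7084 W/m².

ΔF = -3.71 W/m²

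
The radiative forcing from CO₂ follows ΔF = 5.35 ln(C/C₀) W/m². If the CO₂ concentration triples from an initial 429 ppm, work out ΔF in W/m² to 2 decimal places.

ΔF = 5.88 W/m²

Because the forcing depends only on the ratio C/C₀, the initial concentration does not enter.
ΔF = 5.35 × ln(3) = 5.35 × 1.09861 = 5.8776 W/m².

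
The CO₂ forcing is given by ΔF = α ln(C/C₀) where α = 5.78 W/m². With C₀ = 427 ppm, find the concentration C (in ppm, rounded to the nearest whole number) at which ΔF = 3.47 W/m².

Set 5.78 ln(C/427) = 3.47, so ln(C/427) = 3.47/5.78 = 0.60035.
Then C/427 = e^0.60035 = 1.82276, giving C = 427 × 1.82276 = 778.32 ppm.

C ≈ 778 ppm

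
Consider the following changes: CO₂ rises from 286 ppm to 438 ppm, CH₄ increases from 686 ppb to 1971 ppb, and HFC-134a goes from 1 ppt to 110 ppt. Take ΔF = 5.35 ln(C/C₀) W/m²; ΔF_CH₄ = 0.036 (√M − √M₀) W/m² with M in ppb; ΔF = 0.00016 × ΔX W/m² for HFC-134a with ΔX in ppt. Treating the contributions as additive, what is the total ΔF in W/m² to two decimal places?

ΔF = 2.95 W/m²

CO₂: 5.35 × ln(438/286) = 5.35 × ln(1.53147) = 5.35 × 0.42623 = 2.2803 W/m².
CH₄: 0.036 × (√1971 − √686) = 0.036 × (44.3959 − 26.1916) = 0.036 × 18.2043 = 0.6554 W/m².
HFC-134a: ΔF = 0.00016 × (110 − 1) = 0.00016 × 109 = 0.0174 W/m².
Total ΔF = 2.2803 + 0.6554 + 0.0174 = 2.9531 W/m².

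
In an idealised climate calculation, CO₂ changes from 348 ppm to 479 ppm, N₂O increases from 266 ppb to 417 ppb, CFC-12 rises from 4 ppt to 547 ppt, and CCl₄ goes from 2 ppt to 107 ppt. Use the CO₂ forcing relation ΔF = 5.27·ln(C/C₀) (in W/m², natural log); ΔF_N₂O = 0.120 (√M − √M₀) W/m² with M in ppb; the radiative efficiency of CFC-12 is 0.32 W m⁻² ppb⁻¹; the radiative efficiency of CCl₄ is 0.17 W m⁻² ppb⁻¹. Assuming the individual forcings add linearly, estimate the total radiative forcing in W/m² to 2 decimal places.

ΔF = 2.37 W/m²

CO₂: 5.27 × ln(479/348) = 5.27 × ln(1.37644) = 5.27 × 0.31950 = 1.6838 W/m².
N₂O: 0.120 × (√417 − √266) = 0.120 × (20.4206 − 16.3095) = 0.120 × 4.1111 = 0.4933 W/m².
CFC-12: Δ = 547 − 4 = 543 ppt = 0.543 ppb; ΔF = 0.32 × 0.543 = 0.1738 W/m².
CCl₄: Δ = 107 − 2 = 105 ppt = 0.105 ppb; ΔF = 0.17 × 0.105 = 0.0179 W/m².
Total ΔF = 1.6838 + 0.4933 + 0.1738 + 0.0179 = 2.3688 W/m².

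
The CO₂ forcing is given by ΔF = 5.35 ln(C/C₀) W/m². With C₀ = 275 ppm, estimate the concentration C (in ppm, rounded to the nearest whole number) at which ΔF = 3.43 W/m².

Set 5.35 ln(C/275) = 3.43, so ln(C/275) = 3.43/5.35 = 0.64112.
Then C/275 = e^0.64112 = 1.89861, giving C = 275 × 1.89861 = 522.12 ppm.

C ≈ 522 ppm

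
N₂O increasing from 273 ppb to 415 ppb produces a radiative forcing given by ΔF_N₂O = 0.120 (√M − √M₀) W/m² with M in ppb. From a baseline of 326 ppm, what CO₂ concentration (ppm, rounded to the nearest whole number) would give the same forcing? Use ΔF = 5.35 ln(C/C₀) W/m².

C ≈ 355 ppm

N₂O forcing: 0.120 × (√415 − √273) = 0.120 × (20.3715 − 16.5227) = 0.120 × 3.8488 = 0.46186 W/m².
Set 5.35 ln(C/326) = 0.46186: ln(C/326) = 0.46186/5.35 = 0.08633, so C = 326 × e^0.08633 = 326 × 1.09017 = 355.40 ppm.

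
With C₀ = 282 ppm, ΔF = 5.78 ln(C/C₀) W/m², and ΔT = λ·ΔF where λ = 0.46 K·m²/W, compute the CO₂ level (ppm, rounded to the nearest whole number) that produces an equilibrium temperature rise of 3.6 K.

C ≈ 1092 ppm

Required forcing: ΔF = ΔT/λ = 3.6/0.46 = 7.8261 W/m².
Then ln(C/282) = ΔF/5.78 = 7.8261/5.78 = 1.35400.
So C = 282 × e^1.35400 = 282 × 3.87289 = 1092.15 ppm.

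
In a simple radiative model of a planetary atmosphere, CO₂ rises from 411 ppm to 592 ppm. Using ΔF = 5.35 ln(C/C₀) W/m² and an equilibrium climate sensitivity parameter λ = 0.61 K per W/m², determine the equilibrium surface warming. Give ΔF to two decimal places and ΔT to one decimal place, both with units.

CO₂: 5.35 × ln(592/411) = 5.35 × ln(1.44039) = 5.35 × 0.36491 = 1.9523 W/m².
ΔT = λ ΔF = 0.61 × 1.95 = 1.1895 K.

ΔF = 1.95 W/m²; ΔT = 1.2 K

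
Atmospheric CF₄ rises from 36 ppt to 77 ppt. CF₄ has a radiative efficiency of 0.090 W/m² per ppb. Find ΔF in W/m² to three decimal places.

CF₄: Δ = 77 − 36 = 41 ppt = 0.041 ppb; ΔF = 0.090 × 0.041 = 0.0037 W/m².

ΔF = 0.004 W/m²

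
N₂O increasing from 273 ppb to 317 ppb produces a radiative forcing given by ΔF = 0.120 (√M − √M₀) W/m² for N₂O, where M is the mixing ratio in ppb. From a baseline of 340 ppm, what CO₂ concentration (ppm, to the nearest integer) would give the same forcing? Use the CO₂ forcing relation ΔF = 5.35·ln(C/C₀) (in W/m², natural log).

C ≈ 350 ppm

N₂O forcing: 0.120 × (√317 − √273) = 0.120 × (17.8045 − 16.5227) = 0.120 × 1.2818 = 0.15382 W/m².
Set 5.35 ln(C/340) = 0.15382: ln(C/340) = 0.15382/5.35 = 0.02875, so C = 340 × e^0.02875 = 340 × 1.02917 = 349.92 ppm.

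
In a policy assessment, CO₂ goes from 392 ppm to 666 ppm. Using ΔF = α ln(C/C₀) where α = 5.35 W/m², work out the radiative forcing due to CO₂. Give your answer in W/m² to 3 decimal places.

CO₂: 5.35 × ln(666/392) = 5.35 × ln(1.69898) = 5.35 × 0.53003 = 2.8357 W/m².

ΔF = 2.836 W/m²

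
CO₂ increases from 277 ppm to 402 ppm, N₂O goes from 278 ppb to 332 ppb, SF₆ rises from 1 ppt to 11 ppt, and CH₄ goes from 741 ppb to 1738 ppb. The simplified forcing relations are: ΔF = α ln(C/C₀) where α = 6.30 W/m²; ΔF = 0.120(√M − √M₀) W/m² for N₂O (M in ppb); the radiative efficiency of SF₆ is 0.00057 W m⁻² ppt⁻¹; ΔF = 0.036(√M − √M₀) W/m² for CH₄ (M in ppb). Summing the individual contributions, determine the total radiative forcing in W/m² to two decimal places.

CO₂: 6.30 × ln(402/277) = 6.30 × ln(1.45126) = 6.30 × 0.37243 = 2.3463 W/m².
N₂O: 0.120 × (√332 − √278) = 0.120 × (18.2209 − 16.6733) = 0.120 × 1.5476 = 0.1857 W/m².
SF₆: ΔF = 0.00057 × (11 − 1) = 0.00057 × 10 = 0.0057 W/m².
CH₄: 0.036 × (√1738 − √741) = 0.036 × (41.6893 − 27.2213) = 0.036 × 14.4680 = 0.5208 W/m².
Total ΔF = 2.3463 + 0.1857 + 0.0057 + 0.5208 = 3.0585 W/m².

ΔF = 3.06 W/m²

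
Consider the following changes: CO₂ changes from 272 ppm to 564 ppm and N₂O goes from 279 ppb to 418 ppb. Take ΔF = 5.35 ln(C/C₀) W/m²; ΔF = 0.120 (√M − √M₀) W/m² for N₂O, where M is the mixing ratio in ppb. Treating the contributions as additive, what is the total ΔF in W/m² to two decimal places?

CO₂: 5.35 × ln(564/272) = 5.35 × ln(2.07353) = 5.35 × 0.72925 = 3.9015 W/m².
N₂O: 0.120 × (√418 − √279) = 0.120 × (20.4450 − 16.7033) = 0.120 × 3.7417 = 0.4490 W/m².
Total ΔF = 3.9015 + 0.4490 = 4.3505 W/m².

ΔF = 4.35 W/m²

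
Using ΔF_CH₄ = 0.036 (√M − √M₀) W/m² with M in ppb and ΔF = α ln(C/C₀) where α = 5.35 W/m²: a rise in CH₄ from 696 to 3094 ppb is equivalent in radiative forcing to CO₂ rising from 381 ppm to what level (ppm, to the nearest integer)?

CH₄ forcing: 0.036 × (√3094 − √696) = 0.036 × (55.6237 − 26.3818) = 0.036 × 29.2419 = 1.05271 W/m².
Set 5.35 ln(C/381) = 1.05271: ln(C/381) = 1.05271/5.35 = 0.19677, so C = 381 × e^0.19677 = 381 × 1.21746 = 463.85 ppm.

C ≈ 464 ppm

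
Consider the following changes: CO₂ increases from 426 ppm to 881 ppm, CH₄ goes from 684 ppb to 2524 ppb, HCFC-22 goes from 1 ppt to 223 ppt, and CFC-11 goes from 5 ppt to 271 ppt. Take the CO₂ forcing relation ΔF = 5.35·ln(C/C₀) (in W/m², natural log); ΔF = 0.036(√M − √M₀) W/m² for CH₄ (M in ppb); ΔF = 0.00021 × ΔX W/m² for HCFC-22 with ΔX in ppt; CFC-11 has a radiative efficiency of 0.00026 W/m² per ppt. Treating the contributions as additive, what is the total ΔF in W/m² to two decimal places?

CO₂: 5.35 × ln(881/426) = 5.35 × ln(2.06808) = 5.35 × 0.72662 = 3.8874 W/m².
CH₄: 0.036 × (√2524 − √684) = 0.036 × (50.2394 − 26.1534) = 0.036 × 24.0860 = 0.8671 W/m².
HCFC-22: ΔF = 0.00021 × (223 − 1) = 0.00021 × 222 = 0.0466 W/m².
CFC-11: ΔF = 0.00026 × (271 − 5) = 0.00026 × 266 = 0.0692 W/m².
Total ΔF = 3.8874 + 0.8671 + 0.0466 + 0.0692 = 4.8703 W/m².

ΔF = 4.87 W/m²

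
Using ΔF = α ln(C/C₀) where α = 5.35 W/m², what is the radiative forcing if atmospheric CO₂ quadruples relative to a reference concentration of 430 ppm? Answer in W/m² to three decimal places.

ΔF = 5.35 × ln(4) = 5.35 × 1.38629 = 7.4167 W/m².

ΔF = 7.417 W/m²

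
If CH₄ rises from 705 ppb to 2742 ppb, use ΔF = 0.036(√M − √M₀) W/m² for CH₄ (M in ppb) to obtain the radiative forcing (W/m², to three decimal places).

ΔF = 0.929 W/m²

CH₄: 0.036 × (√2742 − √705) = 0.036 × (52.3641 − 26.5518) = 0.036 × 25.8123 = 0.9292 W/m².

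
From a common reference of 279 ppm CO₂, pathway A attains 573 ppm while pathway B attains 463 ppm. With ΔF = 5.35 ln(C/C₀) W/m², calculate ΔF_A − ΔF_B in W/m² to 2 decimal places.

ΔF_A = 5.35 ln(573/279) = 5.35 × 0.71967 = 3.8502 W/m².
ΔF_B = 5.35 ln(463/279) = 5.35 × 0.50652 = 2.7099 W/m².
Difference: 3.8502 − 2.7099 = 1.1403 W/m².

ΔF_A − ΔF_B = 1.14 W/m²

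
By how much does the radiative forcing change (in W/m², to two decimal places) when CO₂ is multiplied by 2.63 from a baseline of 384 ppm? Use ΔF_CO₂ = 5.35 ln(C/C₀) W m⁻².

ΔF = 5.17 W/m²

Because the forcing depends only on the ratio C/C₀, the initial concentration does not enter.
ΔF = 5.35 × ln(2.63) = 5.35 × 0.96698 = 5.1733 W/m².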